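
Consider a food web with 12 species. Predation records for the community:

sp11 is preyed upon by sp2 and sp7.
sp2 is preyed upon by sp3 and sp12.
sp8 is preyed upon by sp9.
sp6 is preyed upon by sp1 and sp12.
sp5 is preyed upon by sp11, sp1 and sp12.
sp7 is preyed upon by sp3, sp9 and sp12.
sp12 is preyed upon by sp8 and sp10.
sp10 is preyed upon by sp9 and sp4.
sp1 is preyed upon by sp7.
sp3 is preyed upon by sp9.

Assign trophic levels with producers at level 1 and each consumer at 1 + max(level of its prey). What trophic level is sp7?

sp6 is a producer → level 1.
sp1 eats sp6 (level 1); other prey at levels: sp5 1 → level 2.
sp7 eats sp1 (level 2); other prey at levels: sp11 2 → level 3.

Trophic level 3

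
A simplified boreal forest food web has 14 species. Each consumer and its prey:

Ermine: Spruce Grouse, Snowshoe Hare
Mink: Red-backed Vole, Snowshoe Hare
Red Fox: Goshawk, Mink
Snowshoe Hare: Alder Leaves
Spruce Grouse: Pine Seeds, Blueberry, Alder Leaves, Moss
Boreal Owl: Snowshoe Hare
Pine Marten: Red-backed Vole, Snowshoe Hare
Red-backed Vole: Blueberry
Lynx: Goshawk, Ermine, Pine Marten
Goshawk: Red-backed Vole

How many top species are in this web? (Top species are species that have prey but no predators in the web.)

Top species (has prey, but nothing eats it): Boreal Owl, Lynx, Red Fox.
Count: 3.

3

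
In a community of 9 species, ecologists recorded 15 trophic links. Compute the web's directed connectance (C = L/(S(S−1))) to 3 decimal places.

The web has S = 9 species and L = 15 feeding links.
C = L / (S(S−1)) = 15 / 72 = 0.2083 ≈ 0.208.

C = 0.208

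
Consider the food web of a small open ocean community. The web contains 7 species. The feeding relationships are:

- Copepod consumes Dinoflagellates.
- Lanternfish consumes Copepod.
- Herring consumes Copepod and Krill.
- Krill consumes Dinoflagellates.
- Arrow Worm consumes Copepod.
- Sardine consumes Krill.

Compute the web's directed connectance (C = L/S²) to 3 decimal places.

C = 0.143

The web has S = 7 species and L = 7 feeding links.
C = L / S² = 7 / 49 = 0.1429 ≈ 0.143.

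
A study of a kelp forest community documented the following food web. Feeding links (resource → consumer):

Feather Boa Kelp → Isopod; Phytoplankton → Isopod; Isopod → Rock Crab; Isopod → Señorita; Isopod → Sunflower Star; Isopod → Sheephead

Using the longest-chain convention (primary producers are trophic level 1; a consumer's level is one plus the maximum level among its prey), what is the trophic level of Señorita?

Feather Boa Kelp is a producer → level 1.
Isopod eats Feather Boa Kelp (level 1); other prey at levels: Phytoplankton 1 → level 2.
Señorita eats Isopod → level 3.

Trophic level 3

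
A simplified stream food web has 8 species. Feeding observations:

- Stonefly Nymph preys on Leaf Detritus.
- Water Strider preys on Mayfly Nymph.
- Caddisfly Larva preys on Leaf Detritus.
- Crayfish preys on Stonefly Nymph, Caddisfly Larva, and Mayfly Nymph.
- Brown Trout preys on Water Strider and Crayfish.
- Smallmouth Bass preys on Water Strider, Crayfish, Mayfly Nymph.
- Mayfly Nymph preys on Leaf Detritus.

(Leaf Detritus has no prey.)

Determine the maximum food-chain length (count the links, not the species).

One longest chain: Leaf Detritus → Stonefly Nymph → Crayfish → Brown Trout.
It has 4 species and 3 links.

3 links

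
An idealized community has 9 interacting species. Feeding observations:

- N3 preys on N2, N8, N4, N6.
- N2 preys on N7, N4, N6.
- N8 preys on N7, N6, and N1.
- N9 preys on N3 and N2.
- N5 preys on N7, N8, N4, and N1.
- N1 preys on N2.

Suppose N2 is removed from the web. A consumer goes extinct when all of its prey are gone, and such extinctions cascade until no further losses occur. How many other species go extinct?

Remove N2.
Round 1: N1 (all prey gone) → extinct.
No further losses. Total secondary extinctions: 1.

1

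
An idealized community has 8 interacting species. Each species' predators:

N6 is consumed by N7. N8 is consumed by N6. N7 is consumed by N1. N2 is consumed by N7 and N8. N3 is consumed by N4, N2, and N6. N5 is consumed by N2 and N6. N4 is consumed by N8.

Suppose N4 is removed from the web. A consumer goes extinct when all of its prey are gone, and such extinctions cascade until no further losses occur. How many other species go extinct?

0

Remove N4.
Every predator of it retains at least one other prey: N8 still has N2.
No consumer loses all prey, so no secondary extinctions occur.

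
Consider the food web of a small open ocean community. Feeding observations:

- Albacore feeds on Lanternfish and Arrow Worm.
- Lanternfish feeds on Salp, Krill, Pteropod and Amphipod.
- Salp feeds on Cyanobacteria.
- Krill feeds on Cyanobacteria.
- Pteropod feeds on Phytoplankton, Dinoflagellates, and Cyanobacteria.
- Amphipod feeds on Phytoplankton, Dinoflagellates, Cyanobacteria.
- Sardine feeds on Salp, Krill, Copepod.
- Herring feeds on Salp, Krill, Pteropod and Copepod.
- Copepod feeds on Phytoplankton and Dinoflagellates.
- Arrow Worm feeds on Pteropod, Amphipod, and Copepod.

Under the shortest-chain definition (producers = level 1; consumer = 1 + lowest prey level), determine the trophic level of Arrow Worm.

Dinoflagellates is a producer → level 1.
Copepod eats Dinoflagellates → level 2.
Arrow Worm eats Copepod → level 3.
No prey of Arrow Worm is below level 2, so 3 is the minimum.

Trophic level 3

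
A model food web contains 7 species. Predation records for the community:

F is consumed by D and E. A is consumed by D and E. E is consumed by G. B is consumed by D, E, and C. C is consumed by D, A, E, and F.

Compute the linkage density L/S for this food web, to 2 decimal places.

There are L = 12 links among S = 7 species.
L/S = 12/7 = 1.7143 ≈ 1.71.

L/S = 1.71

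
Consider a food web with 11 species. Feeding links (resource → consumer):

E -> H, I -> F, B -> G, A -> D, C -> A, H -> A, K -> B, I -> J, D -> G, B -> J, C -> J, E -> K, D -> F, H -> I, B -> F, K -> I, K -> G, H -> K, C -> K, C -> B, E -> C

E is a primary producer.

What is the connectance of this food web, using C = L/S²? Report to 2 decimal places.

C = 0.17

The web has S = 11 species and L = 21 feeding links.
C = L / S² = 21 / 121 = 0.1736 ≈ 0.17.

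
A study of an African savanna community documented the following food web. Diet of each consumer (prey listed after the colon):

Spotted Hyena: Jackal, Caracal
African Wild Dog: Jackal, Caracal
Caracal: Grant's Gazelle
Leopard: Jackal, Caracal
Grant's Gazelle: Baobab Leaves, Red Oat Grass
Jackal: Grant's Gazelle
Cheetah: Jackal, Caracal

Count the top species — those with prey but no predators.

Top species (has prey, but nothing eats it): Cheetah, Leopard, Spotted Hyena, African Wild Dog.
Count: 4.

4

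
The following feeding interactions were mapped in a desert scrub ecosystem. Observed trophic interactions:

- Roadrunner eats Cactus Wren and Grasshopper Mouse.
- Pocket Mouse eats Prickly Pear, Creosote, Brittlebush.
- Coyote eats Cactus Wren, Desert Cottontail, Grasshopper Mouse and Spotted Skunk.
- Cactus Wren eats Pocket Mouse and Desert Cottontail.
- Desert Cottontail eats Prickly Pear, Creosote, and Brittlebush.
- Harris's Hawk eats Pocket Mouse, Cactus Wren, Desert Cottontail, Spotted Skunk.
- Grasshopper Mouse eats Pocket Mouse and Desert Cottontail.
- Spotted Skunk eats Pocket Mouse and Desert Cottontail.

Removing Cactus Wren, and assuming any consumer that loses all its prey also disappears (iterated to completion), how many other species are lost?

Remove Cactus Wren.
Every predator of it retains at least one other prey: Roadrunner still has Grasshopper Mouse; Harris's Hawk still has Pocket Mouse, Desert Cottontail, Spotted Skunk; Coyote still has Desert Cottontail, Grasshopper Mouse, Spotted Skunk.
No consumer loses all prey, so no secondary extinctions occur.

0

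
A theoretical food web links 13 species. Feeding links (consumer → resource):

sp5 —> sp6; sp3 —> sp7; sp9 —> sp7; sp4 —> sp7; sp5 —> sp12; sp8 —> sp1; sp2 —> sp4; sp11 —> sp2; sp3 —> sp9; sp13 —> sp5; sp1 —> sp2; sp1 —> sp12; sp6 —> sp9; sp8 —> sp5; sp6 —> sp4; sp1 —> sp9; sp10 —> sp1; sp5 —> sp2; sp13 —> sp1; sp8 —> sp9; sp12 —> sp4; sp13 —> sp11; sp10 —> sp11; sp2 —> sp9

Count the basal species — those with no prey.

Basal species (no prey listed): sp7.
Count: 1.

1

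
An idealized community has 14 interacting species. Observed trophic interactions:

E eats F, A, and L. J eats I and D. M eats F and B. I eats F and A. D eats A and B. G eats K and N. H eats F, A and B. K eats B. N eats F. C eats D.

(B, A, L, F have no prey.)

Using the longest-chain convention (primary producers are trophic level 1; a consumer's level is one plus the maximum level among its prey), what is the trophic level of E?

Trophic level 2

A is a producer → level 1.
E eats A (level 1); other prey at levels: L 1, F 1 → level 2.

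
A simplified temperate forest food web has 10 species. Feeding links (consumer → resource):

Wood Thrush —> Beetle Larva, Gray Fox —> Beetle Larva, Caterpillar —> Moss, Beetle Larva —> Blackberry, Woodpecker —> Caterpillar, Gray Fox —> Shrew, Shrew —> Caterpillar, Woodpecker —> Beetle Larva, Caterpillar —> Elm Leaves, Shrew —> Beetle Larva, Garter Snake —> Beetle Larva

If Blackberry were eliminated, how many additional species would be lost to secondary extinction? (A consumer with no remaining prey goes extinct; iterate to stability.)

3

Remove Blackberry.
Round 1: Beetle Larva (all prey gone) → extinct.
Round 2: Wood Thrush (all prey gone), Garter Snake (all prey gone) → extinct.
No further losses. Total secondary extinctions: 3.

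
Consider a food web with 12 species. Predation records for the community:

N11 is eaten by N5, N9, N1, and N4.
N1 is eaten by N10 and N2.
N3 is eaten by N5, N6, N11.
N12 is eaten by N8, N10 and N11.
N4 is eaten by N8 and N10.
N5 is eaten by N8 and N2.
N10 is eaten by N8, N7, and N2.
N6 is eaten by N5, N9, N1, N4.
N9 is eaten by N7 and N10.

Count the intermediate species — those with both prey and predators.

7

Intermediate species (has both prey and predators): N6, N11, N1, N9, N5, N4, N10.
Count: 7.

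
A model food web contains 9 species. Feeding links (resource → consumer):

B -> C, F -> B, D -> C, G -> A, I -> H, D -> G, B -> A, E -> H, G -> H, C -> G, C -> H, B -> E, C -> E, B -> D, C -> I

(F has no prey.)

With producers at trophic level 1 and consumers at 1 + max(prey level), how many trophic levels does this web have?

Producers (level 1): F.
F → B → D → C → E → H gives H level 6.
No species has a prey at level 6, so no species reaches level 7.

6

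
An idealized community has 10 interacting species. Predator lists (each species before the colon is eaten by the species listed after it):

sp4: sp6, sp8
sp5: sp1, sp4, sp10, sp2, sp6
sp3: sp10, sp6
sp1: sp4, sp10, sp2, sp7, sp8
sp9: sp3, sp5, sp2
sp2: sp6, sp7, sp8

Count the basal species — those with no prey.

1

Basal species (no prey listed): sp9.
Count: 1.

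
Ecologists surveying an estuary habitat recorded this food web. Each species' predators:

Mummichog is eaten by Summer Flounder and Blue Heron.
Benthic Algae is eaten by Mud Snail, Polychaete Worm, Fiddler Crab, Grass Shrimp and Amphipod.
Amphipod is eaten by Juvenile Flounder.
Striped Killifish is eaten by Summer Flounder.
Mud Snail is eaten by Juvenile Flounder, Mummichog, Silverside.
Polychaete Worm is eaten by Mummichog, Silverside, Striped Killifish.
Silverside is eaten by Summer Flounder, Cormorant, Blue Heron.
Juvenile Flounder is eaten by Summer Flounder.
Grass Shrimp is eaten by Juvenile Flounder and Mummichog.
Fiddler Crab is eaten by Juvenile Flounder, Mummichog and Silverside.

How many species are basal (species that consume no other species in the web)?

1

Basal species (no prey listed): Benthic Algae.
Count: 1.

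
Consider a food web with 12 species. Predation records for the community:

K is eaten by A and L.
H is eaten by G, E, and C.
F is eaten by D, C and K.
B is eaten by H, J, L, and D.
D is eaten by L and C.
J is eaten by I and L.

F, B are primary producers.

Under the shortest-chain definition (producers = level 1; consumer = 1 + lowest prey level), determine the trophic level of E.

Trophic level 3

B is a producer → level 1.
H eats B → level 2.
E eats H → level 3.
No prey of E is below level 2, so 3 is the minimum.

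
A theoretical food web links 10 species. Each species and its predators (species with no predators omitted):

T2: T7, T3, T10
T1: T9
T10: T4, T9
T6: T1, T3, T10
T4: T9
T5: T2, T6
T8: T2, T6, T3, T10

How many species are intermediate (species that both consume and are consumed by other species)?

5

Intermediate species (has both prey and predators): T2, T6, T1, T10, T4.
Count: 5.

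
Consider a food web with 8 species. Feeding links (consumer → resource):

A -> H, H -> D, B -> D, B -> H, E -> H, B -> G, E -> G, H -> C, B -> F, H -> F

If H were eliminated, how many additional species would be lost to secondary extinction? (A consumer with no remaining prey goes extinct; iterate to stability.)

Remove H.
Round 1: A (all prey gone) → extinct.
No further losses. Total secondary extinctions: 1.

1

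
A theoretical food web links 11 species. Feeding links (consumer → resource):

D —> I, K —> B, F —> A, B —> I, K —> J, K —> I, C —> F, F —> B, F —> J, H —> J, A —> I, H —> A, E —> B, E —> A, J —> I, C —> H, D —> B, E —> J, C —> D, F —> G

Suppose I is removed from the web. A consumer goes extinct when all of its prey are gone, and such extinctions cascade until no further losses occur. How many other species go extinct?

7

Remove I.
Round 1: A (all prey gone), J (all prey gone), B (all prey gone) → extinct.
Round 2: E (all prey gone), D (all prey gone), K (all prey gone), H (all prey gone) → extinct.
No further losses. Total secondary extinctions: 7.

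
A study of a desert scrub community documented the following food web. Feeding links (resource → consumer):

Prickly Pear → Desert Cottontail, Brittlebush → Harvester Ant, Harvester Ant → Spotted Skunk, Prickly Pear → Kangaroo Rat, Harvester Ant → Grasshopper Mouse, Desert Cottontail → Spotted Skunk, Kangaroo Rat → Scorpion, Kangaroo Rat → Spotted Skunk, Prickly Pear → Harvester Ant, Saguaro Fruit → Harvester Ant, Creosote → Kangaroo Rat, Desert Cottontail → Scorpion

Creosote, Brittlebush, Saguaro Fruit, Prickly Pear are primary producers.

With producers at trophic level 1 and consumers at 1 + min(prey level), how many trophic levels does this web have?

3

Producers (level 1): Creosote, Brittlebush, Saguaro Fruit, Prickly Pear.
Following each consumer down to its lowest-level prey: Brittlebush → Harvester Ant → Grasshopper Mouse (levels 1 through 3).
All prey of Grasshopper Mouse (Harvester Ant 2) are at level 2 or above, so Grasshopper Mouse is at level 1 + 2 = 3.
Every consumer has at least one prey at level 2 or below, so none exceeds level 3.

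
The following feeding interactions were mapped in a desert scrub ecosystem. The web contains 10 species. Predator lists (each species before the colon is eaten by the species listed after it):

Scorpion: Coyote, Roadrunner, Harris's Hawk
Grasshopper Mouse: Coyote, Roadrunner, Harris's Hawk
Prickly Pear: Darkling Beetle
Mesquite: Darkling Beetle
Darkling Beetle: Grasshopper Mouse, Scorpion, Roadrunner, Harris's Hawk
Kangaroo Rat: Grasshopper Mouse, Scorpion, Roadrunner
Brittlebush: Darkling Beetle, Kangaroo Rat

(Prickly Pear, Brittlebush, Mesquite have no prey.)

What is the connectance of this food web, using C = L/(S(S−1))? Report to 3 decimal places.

C = 0.189

The web has S = 10 species and L = 17 feeding links.
C = L / (S(S−1)) = 17 / 90 = 0.1889 ≈ 0.189.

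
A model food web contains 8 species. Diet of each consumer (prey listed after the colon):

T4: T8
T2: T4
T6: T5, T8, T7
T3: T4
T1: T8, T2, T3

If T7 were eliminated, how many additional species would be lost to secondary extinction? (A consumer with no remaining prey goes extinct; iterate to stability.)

Remove T7.
Every predator of it retains at least one other prey: T6 still has T5, T8.
No consumer loses all prey, so no secondary extinctions occur.

0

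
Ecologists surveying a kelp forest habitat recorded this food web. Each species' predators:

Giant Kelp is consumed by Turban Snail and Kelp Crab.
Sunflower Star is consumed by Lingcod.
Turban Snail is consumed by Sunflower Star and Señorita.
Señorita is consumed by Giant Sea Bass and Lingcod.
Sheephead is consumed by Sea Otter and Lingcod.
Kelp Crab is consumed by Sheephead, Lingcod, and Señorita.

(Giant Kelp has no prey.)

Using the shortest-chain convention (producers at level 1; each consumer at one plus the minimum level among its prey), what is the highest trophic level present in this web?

Producers (level 1): Giant Kelp.
Following each consumer down to its lowest-level prey: Giant Kelp → Kelp Crab → Sheephead → Sea Otter (levels 1 through 4).
All prey of Sea Otter (Sheephead 3) are at level 3 or above, so Sea Otter is at level 1 + 3 = 4.
Every consumer has at least one prey at level 3 or below, so none exceeds level 4.

4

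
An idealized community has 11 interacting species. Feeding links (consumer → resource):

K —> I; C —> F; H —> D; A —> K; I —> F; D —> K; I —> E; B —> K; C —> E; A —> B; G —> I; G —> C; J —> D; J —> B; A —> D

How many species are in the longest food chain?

5 species

One longest chain: F → I → K → D → H.
It has 5 species and 4 links.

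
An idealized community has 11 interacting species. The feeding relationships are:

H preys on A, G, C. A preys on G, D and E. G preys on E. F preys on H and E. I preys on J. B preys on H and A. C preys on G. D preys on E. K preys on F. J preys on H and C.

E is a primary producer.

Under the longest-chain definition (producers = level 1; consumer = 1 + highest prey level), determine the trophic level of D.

Trophic level 2

E is a producer → level 1.
D eats E → level 2.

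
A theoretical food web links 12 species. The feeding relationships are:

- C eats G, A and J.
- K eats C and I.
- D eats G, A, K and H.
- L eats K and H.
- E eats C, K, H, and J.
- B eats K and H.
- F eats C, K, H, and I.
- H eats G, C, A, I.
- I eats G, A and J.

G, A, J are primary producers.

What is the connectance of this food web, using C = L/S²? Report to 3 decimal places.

C = 0.194

The web has S = 12 species and L = 28 feeding links.
C = L / S² = 28 / 144 = 0.1944 ≈ 0.194.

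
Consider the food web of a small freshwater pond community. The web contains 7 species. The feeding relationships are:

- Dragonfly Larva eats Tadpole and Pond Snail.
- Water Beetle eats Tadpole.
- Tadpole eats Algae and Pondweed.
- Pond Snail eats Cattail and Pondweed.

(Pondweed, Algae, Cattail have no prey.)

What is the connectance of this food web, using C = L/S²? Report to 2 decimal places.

C = 0.14

The web has S = 7 species and L = 7 feeding links.
C = L / S² = 7 / 49 = 0.1429 ≈ 0.14.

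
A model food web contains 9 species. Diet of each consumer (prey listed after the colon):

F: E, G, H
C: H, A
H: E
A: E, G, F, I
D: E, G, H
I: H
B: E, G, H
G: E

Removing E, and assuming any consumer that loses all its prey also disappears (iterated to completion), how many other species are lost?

Remove E.
Round 1: G (all prey gone), H (all prey gone) → extinct.
Round 2: D (all prey gone), F (all prey gone), I (all prey gone), B (all prey gone) → extinct.
Round 3: A (all prey gone) → extinct.
Round 4: C (all prey gone) → extinct.
No further losses. Total secondary extinctions: 8.

8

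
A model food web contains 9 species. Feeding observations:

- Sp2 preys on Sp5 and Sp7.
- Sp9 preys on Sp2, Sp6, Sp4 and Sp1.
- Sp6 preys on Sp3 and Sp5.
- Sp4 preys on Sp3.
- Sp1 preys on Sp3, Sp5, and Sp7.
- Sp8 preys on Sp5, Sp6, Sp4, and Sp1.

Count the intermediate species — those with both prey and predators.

4

Intermediate species (has both prey and predators): Sp1, Sp6, Sp2, Sp4.
Count: 4.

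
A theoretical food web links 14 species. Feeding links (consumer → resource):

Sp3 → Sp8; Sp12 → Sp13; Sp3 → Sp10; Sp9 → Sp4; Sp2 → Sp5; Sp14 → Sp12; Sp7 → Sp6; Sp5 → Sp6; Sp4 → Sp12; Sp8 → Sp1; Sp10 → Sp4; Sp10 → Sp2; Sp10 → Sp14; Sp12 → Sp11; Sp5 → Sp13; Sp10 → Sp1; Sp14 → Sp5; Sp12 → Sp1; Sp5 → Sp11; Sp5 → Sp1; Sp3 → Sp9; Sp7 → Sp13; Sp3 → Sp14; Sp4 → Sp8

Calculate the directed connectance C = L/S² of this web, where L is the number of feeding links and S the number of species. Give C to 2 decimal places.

C = 0.12

The web has S = 14 species and L = 24 feeding links.
C = L / S² = 24 / 196 = 0.1224 ≈ 0.12.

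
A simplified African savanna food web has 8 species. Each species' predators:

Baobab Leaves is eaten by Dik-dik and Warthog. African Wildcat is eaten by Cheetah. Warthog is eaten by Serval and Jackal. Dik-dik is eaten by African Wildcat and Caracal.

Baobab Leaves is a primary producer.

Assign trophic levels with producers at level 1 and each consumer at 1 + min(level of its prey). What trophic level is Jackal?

Baobab Leaves is a producer → level 1.
Warthog eats Baobab Leaves → level 2.
Jackal eats Warthog → level 3.
No prey of Jackal is below level 2, so 3 is the minimum.

Trophic level 3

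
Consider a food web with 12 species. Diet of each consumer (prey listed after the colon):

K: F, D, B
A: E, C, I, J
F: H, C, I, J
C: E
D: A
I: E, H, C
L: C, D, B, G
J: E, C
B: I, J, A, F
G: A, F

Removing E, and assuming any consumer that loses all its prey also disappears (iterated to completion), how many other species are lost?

2

Remove E.
Round 1: C (all prey gone) → extinct.
Round 2: J (all prey gone) → extinct.
No further losses. Total secondary extinctions: 2.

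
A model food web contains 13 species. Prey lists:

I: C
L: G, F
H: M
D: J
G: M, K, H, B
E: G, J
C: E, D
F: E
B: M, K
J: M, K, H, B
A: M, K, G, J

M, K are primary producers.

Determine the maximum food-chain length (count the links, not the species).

One longest chain: M → H → J → D → C → I.
It has 6 species and 5 links.

5 links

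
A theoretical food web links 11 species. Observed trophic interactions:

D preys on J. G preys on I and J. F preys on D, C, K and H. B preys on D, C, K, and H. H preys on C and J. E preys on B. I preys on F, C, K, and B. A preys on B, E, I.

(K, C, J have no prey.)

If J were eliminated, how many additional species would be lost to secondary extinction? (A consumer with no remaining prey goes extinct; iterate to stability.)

1

Remove J.
Round 1: D (all prey gone) → extinct.
No further losses. Total secondary extinctions: 1.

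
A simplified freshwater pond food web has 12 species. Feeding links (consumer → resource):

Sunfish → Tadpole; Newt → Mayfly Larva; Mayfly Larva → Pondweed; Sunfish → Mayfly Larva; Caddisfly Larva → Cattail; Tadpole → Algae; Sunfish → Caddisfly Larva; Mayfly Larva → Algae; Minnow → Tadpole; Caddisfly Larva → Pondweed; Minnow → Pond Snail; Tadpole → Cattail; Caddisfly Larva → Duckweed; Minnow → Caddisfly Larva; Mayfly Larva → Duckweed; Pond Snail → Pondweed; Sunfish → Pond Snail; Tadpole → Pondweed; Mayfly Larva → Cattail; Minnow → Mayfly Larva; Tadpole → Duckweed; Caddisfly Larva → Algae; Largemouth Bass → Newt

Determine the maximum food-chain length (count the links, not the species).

One longest chain: Algae → Mayfly Larva → Newt → Largemouth Bass.
It has 4 species and 3 links.

3 links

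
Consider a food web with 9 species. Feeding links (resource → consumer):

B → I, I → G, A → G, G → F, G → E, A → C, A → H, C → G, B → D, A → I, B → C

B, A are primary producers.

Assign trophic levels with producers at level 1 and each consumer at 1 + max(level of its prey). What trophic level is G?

B is a producer → level 1.
C eats B (level 1); other prey at levels: A 1 → level 2.
G eats C (level 2); other prey at levels: A 1, I 2 → level 3.

Trophic level 3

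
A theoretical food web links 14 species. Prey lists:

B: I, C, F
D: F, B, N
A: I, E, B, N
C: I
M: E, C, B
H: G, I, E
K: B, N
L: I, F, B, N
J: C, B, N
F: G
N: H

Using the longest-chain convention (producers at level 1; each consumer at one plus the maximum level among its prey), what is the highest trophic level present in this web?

Producers (level 1): G, I, E.
I → C → B → A gives A level 4.
No species has a prey at level 4, so no species reaches level 5.

4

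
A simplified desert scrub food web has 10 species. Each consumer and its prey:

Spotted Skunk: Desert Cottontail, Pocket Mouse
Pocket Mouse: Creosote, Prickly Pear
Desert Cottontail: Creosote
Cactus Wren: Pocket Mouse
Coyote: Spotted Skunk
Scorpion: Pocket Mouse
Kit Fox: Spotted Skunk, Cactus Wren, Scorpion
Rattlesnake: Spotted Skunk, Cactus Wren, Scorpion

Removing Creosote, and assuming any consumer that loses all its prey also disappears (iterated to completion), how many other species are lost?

Remove Creosote.
Round 1: Desert Cottontail (all prey gone) → extinct.
No further losses. Total secondary extinctions: 1.

1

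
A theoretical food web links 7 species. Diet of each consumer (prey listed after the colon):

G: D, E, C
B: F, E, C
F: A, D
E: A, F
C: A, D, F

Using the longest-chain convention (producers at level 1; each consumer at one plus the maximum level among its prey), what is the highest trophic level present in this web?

4

Producers (level 1): A, D.
A → F → E → B gives B level 4.
No species has a prey at level 4, so no species reaches level 5.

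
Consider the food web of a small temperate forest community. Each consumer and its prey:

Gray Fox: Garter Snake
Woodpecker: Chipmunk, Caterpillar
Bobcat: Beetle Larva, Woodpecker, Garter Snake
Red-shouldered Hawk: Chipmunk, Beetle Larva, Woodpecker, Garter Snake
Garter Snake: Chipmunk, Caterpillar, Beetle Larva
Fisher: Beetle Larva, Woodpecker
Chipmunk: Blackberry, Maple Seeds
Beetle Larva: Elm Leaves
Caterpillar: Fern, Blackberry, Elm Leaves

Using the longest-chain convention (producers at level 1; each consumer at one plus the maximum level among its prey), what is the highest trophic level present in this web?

4

Producers (level 1): Fern, Blackberry, Elm Leaves, Maple Seeds.
Blackberry → Chipmunk → Woodpecker → Fisher gives Fisher level 4.
No species has a prey at level 4, so no species reaches level 5.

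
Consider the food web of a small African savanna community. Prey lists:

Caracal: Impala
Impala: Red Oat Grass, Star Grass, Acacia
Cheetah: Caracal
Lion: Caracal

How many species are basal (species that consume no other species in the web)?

3

Basal species (no prey listed): Red Oat Grass, Star Grass, Acacia.
Count: 3.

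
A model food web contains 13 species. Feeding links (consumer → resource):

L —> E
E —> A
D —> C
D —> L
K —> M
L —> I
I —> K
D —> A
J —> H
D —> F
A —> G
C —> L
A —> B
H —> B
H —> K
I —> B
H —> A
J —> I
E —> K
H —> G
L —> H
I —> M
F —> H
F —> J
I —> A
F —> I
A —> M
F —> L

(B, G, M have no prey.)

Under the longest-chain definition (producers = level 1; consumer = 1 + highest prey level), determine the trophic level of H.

M is a producer → level 1.
K eats M → level 2.
H eats K (level 2); other prey at levels: B 1, G 1, A 2 → level 3.

Trophic level 3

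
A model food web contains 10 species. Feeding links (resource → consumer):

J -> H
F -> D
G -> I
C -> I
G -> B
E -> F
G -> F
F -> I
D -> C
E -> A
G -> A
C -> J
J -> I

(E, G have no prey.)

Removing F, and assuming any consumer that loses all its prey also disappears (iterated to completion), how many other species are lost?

Remove F.
Round 1: D (all prey gone) → extinct.
Round 2: C (all prey gone) → extinct.
Round 3: J (all prey gone) → extinct.
Round 4: H (all prey gone) → extinct.
No further losses. Total secondary extinctions: 4.

4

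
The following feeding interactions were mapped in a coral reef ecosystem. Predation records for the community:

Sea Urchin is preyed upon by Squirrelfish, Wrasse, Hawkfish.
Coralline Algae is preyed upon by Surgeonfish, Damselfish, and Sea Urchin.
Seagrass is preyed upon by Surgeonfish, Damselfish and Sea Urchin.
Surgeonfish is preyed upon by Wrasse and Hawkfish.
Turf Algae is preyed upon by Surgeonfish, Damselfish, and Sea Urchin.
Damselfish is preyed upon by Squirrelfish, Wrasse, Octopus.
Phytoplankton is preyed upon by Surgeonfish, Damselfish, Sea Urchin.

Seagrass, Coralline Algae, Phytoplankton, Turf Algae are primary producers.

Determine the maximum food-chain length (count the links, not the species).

One longest chain: Seagrass → Damselfish → Octopus.
It has 3 species and 2 links.

2 links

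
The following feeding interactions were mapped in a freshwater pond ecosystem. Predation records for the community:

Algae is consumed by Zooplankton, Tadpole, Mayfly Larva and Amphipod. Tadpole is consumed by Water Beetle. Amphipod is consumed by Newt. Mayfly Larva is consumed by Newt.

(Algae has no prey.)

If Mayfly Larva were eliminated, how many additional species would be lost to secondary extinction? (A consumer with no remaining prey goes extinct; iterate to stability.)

Remove Mayfly Larva.
Every predator of it retains at least one other prey: Newt still has Amphipod.
No consumer loses all prey, so no secondary extinctions occur.

0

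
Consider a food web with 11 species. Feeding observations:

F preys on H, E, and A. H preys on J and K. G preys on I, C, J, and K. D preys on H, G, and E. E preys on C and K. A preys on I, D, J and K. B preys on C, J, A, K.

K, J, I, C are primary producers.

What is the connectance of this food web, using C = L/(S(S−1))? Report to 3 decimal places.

C = 0.200

The web has S = 11 species and L = 22 feeding links.
C = L / (S(S−1)) = 22 / 110 = 0.2000 ≈ 0.200.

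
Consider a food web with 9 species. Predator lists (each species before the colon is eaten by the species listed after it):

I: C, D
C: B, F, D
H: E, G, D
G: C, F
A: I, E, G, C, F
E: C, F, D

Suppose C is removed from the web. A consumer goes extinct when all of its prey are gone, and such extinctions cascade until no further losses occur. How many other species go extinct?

1

Remove C.
Round 1: B (all prey gone) → extinct.
No further losses. Total secondary extinctions: 1.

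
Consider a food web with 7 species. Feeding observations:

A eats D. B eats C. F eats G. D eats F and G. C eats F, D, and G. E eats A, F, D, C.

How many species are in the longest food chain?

One longest chain: G → F → D → C → B.
It has 5 species and 4 links.

5 species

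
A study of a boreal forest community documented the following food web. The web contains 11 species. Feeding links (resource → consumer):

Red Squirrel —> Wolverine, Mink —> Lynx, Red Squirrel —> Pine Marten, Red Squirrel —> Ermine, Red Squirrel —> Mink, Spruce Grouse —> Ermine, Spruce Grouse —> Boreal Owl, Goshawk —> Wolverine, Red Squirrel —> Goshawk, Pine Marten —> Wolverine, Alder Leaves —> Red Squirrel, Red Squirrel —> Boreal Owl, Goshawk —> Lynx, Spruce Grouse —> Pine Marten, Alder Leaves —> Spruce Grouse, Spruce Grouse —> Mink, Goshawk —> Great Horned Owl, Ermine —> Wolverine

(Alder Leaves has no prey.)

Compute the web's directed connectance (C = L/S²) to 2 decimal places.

C = 0.15

The web has S = 11 species and L = 18 feeding links.
C = L / S² = 18 / 121 = 0.1488 ≈ 0.15.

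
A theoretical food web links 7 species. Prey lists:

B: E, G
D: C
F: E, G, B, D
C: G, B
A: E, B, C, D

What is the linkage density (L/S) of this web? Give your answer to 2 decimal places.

There are L = 13 links among S = 7 species.
L/S = 13/7 = 1.8571 ≈ 1.86.

L/S = 1.86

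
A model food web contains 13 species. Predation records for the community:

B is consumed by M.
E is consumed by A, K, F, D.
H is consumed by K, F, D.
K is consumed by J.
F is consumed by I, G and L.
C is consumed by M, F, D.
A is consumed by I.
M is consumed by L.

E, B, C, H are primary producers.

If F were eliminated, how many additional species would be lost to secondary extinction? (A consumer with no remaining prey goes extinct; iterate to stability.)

1

Remove F.
Round 1: G (all prey gone) → extinct.
No further losses. Total secondary extinctions: 1.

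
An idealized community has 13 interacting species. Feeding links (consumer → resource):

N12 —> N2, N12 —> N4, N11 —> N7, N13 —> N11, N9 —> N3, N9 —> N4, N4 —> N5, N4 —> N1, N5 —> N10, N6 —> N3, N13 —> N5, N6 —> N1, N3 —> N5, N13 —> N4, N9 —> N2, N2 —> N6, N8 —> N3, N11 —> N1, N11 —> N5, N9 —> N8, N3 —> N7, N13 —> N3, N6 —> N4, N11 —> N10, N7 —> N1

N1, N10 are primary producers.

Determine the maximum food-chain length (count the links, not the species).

5 links

One longest chain: N10 → N5 → N3 → N6 → N2 → N9.
It has 6 species and 5 links.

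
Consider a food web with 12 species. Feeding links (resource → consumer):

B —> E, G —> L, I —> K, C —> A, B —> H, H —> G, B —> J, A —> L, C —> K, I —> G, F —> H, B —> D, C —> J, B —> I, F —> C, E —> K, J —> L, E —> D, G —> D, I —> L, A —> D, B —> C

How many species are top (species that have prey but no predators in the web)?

3

Top species (has prey, but nothing eats it): K, L, D.
Count: 3.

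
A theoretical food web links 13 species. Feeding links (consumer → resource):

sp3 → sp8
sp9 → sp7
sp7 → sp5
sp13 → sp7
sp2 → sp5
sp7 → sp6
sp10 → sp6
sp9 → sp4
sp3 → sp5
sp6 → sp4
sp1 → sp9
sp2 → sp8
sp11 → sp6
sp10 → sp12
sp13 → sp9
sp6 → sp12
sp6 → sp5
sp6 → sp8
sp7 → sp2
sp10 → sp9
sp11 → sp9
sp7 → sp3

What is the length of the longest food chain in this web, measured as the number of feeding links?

4 links

One longest chain: sp8 → sp3 → sp7 → sp9 → sp11.
It has 5 species and 4 links.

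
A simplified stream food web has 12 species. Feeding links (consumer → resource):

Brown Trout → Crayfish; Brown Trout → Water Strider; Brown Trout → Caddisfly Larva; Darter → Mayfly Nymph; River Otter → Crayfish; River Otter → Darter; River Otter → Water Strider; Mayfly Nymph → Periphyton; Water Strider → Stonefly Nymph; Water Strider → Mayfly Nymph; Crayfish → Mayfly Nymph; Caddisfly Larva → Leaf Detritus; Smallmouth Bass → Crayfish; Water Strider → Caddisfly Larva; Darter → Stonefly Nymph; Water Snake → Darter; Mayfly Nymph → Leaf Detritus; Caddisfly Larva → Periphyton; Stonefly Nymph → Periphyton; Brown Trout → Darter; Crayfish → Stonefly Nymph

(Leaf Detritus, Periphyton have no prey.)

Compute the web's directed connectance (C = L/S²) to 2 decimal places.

C = 0.15

The web has S = 12 species and L = 21 feeding links.
C = L / S² = 21 / 144 = 0.1458 ≈ 0.15.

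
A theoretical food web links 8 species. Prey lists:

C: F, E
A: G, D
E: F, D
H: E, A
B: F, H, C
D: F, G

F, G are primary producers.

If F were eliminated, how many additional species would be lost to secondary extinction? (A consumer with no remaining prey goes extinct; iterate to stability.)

0

Remove F.
Every predator of it retains at least one other prey: D still has G; E still has D; C still has E; B still has H, C.
No consumer loses all prey, so no secondary extinctions occur.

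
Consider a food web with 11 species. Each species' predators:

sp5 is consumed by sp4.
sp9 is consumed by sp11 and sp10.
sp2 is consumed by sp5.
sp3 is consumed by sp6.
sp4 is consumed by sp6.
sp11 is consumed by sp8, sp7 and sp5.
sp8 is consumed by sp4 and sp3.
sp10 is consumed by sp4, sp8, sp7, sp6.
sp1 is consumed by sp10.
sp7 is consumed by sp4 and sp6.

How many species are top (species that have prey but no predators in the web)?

Top species (has prey, but nothing eats it): sp6.
Count: 1.

1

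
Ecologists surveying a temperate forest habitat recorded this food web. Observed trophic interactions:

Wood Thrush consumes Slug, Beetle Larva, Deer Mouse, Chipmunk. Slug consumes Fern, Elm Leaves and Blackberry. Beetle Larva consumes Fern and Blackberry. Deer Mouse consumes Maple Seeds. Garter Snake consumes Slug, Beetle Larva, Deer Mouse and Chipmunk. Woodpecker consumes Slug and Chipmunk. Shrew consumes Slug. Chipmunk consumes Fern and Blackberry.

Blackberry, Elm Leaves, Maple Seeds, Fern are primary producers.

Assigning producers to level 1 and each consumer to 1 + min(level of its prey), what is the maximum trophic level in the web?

3

Producers (level 1): Blackberry, Elm Leaves, Maple Seeds, Fern.
Following each consumer down to its lowest-level prey: Blackberry → Slug → Shrew (levels 1 through 3).
All prey of Shrew (Slug 2) are at level 2 or above, so Shrew is at level 1 + 2 = 3.
Every consumer has at least one prey at level 2 or below, so none exceeds level 3.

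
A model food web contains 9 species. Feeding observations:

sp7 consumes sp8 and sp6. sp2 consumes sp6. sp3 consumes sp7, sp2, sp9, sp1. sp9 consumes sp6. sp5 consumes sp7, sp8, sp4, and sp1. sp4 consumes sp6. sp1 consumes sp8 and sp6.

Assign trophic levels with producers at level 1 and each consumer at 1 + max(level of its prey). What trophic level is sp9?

Trophic level 2

sp6 is a producer → level 1.
sp9 eats sp6 → level 2.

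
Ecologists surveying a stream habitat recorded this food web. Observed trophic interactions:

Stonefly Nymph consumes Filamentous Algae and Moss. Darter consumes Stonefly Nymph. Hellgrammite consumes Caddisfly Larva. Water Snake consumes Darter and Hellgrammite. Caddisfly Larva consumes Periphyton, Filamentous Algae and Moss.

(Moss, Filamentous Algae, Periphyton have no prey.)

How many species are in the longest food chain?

One longest chain: Moss → Stonefly Nymph → Darter → Water Snake.
It has 4 species and 3 links.

4 species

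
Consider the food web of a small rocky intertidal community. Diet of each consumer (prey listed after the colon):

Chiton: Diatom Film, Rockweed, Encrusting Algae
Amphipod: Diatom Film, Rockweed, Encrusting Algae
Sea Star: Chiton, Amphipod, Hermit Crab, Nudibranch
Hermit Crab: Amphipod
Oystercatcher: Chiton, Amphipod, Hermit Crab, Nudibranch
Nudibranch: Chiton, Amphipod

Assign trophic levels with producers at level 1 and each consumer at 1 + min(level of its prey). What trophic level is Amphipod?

Diatom Film is a producer → level 1.
Amphipod eats Diatom Film → level 2.

Trophic level 2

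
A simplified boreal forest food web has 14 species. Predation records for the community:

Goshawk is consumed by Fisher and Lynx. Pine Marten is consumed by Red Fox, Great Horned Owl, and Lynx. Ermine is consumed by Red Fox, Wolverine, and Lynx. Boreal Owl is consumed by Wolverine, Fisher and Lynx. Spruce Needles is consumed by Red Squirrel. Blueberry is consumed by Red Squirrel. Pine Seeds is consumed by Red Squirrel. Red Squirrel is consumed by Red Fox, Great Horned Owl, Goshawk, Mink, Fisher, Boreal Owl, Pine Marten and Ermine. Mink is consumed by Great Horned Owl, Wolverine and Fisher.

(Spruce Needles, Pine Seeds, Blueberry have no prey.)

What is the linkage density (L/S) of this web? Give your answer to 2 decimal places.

There are L = 25 links among S = 14 species.
L/S = 25/14 = 1.7857 ≈ 1.79.

L/S = 1.79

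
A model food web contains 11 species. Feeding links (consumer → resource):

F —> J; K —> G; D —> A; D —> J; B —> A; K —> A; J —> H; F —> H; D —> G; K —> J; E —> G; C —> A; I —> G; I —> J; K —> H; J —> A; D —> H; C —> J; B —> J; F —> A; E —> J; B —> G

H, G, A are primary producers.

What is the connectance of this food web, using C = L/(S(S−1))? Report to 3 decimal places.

The web has S = 11 species and L = 22 feeding links.
C = L / (S(S−1)) = 22 / 110 = 0.2000 ≈ 0.200.

C = 0.200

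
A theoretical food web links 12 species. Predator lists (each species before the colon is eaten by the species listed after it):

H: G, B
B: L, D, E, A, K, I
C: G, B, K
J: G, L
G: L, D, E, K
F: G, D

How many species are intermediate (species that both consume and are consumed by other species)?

Intermediate species (has both prey and predators): G, B.
Count: 2.

2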